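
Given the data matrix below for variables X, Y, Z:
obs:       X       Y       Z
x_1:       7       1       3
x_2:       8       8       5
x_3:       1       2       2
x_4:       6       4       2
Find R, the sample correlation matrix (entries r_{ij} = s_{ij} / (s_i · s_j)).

Step 1 — column means:
  mean(X) = (7 + 8 + 1 + 6) / 4 = 22/4 = 5.5
  mean(Y) = (1 + 8 + 2 + 4) / 4 = 15/4 = 3.75
  mean(Z) = (3 + 5 + 2 + 2) / 4 = 12/4 = 3

Step 2 — sample variances and covariances s[i,j] = (1/(n-1)) · Σ_k (x_{k,i} - mean_i) · (x_{k,j} - mean_j), with n-1 = 3:
  s[X,X] = ((1.5)·(1.5) + (2.5)·(2.5) + (-4.5)·(-4.5) + (0.5)·(0.5)) / 3 = 29/3 = 9.6667
  s[X,Y] = ((1.5)·(-2.75) + (2.5)·(4.25) + (-4.5)·(-1.75) + (0.5)·(0.25)) / 3 = 14.5/3 = 4.8333
  s[X,Z] = ((1.5)·(0) + (2.5)·(2) + (-4.5)·(-1) + (0.5)·(-1)) / 3 = 9/3 = 3
  s[Y,Y] = ((-2.75)·(-2.75) + (4.25)·(4.25) + (-1.75)·(-1.75) + (0.25)·(0.25)) / 3 = 28.75/3 = 9.5833
  s[Y,Z] = ((-2.75)·(0) + (4.25)·(2) + (-1.75)·(-1) + (0.25)·(-1)) / 3 = 10/3 = 3.3333
  s[Z,Z] = ((0)·(0) + (2)·(2) + (-1)·(-1) + (-1)·(-1)) / 3 = 6/3 = 2
  Sample standard deviations s_i = √(s[i,i]):
  s(X) = √(9.6667) = 3.1091
  s(Y) = √(9.5833) = 3.0957
  s(Z) = √(2) = 1.4142

Step 3 — r_{ij} = s_{ij} / (s_i · s_j):
  r[X,X] = 1 (diagonal).
  r[X,Y] = 4.8333 / (3.1091 · 3.0957) = 4.8333 / 9.6249 = 0.5022
  r[X,Z] = 3 / (3.1091 · 1.4142) = 3 / 4.397 = 0.6823
  r[Y,Y] = 1 (diagonal).
  r[Y,Z] = 3.3333 / (3.0957 · 1.4142) = 3.3333 / 4.378 = 0.7614
  r[Z,Z] = 1 (diagonal).

R is symmetric with unit diagonal. Assembling:

R = [[1, 0.5022, 0.6823],
 [0.5022, 1, 0.7614],
 [0.6823, 0.7614, 1]]


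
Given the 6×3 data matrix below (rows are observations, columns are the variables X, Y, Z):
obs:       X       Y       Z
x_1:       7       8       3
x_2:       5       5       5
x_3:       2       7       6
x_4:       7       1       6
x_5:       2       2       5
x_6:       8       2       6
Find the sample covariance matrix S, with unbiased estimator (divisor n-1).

Step 1 — column means:
  mean(X) = (7 + 5 + 2 + 7 + 2 + 8) / 6 = 31/6 = 5.1667
  mean(Y) = (8 + 5 + 7 + 1 + 2 + 2) / 6 = 25/6 = 4.1667
  mean(Z) = (3 + 5 + 6 + 6 + 5 + 6) / 6 = 31/6 = 5.1667

Step 2 — sample covariance S[i,j] = (1/(n-1)) · Σ_k (x_{k,i} - mean_i) · (x_{k,j} - mean_j), with n-1 = 5.
  S[X,X] = ((1.8333)·(1.8333) + (-0.1667)·(-0.1667) + (-3.1667)·(-3.1667) + (1.8333)·(1.8333) + (-3.1667)·(-3.1667) + (2.8333)·(2.8333)) / 5 = 34.8333/5 = 6.9667
  S[X,Y] = ((1.8333)·(3.8333) + (-0.1667)·(0.8333) + (-3.1667)·(2.8333) + (1.8333)·(-3.1667) + (-3.1667)·(-2.1667) + (2.8333)·(-2.1667)) / 5 = -7.1667/5 = -1.4333
  S[X,Z] = ((1.8333)·(-2.1667) + (-0.1667)·(-0.1667) + (-3.1667)·(0.8333) + (1.8333)·(0.8333) + (-3.1667)·(-0.1667) + (2.8333)·(0.8333)) / 5 = -2.1667/5 = -0.4333
  S[Y,Y] = ((3.8333)·(3.8333) + (0.8333)·(0.8333) + (2.8333)·(2.8333) + (-3.1667)·(-3.1667) + (-2.1667)·(-2.1667) + (-2.1667)·(-2.1667)) / 5 = 42.8333/5 = 8.5667
  S[Y,Z] = ((3.8333)·(-2.1667) + (0.8333)·(-0.1667) + (2.8333)·(0.8333) + (-3.1667)·(0.8333) + (-2.1667)·(-0.1667) + (-2.1667)·(0.8333)) / 5 = -10.1667/5 = -2.0333
  S[Z,Z] = ((-2.1667)·(-2.1667) + (-0.1667)·(-0.1667) + (0.8333)·(0.8333) + (0.8333)·(0.8333) + (-0.1667)·(-0.1667) + (0.8333)·(0.8333)) / 5 = 6.8333/5 = 1.3667

S is symmetric (S[j,i] = S[i,j]). Assembling:

S = [[6.9667, -1.4333, -0.4333],
 [-1.4333, 8.5667, -2.0333],
 [-0.4333, -2.0333, 1.3667]]


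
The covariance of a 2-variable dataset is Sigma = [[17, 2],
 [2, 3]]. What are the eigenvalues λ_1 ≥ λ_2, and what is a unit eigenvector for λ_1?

Step 1 — characteristic polynomial of 2×2 Sigma:
  det(Sigma - λI) = λ² - trace · λ + det = 0.
  trace = 17 + 3 = 20, det = 17·3 - (2)² = 47.
Step 2 — discriminant:
  Δ = trace² - 4·det = 400 - 188 = 212.
Step 3 — eigenvalues:
  λ = (trace ± √Δ)/2 = (20 ± 14.5602)/2,
  λ_1 = 17.2801,  λ_2 = 2.7199.

Step 4 — unit eigenvector for λ_1: solve (Sigma - λ_1 I)v = 0. First row:
  (17 - 17.2801)·v_x + (2)·v_y = 0, i.e. (-0.2801)·v_x + (2)·v_y = 0,
  so v ∝ (b, λ_1 - a) = (2, 0.2801) = u.
  ||u|| = √((2)² + (0.2801)²) = √(4.0785) ≈ 2.0195,
  v_1 = u/||u|| ≈ (0.9903, 0.1387) (||v_1|| = 1).

λ_1 = 17.2801,  λ_2 = 2.7199;  v_1 ≈ (0.9903, 0.1387)


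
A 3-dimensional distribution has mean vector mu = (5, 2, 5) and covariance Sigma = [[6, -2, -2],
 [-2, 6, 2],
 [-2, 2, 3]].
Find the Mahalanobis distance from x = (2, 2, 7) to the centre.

Step 1 — centre the observation: (x - mu) = (-3, 0, 2).

Step 2 — invert Sigma (cofactor / det for 3×3, or solve directly):
  Sigma^{-1} = [[0.2188, 0.0312, 0.125],
 [0.0312, 0.2188, -0.125],
 [0.125, -0.125, 0.5]].

Step 3 — form the quadratic (x - mu)^T · Sigma^{-1} · (x - mu):
  Sigma^{-1} · (x - mu) = (-0.4062, -0.3438, 0.625).
  (x - mu)^T · [Sigma^{-1} · (x - mu)] = (-3)·(-0.4062) + (0)·(-0.3438) + (2)·(0.625) = 2.4688.

Step 4 — take square root: d = √(2.4688) ≈ 1.5712.

d(x, mu) = √(2.4688) ≈ 1.5712


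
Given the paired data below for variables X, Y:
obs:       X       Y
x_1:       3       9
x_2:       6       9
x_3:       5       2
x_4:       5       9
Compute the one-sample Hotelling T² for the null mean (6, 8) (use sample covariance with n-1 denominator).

Step 1 — sample mean vector:
  mean(X) = (3 + 6 + 5 + 5) / 4 = 19/4 = 4.75
  mean(Y) = (9 + 9 + 2 + 9) / 4 = 29/4 = 7.25
  x̄ = (4.75, 7.25),  deviation x̄ - mu_0 = (4.75, 7.25) - (6, 8) = (-1.25, -0.75).

Step 2 — sample covariance matrix, S[i,j] = (1/(n-1)) · Σ_k (x_{k,i} - mean_i) · (x_{k,j} - mean_j), divisor n-1 = 3:
  S[X,X] = ((-1.75)·(-1.75) + (1.25)·(1.25) + (0.25)·(0.25) + (0.25)·(0.25)) / 3 = 4.75/3 = 1.5833
  S[X,Y] = ((-1.75)·(1.75) + (1.25)·(1.75) + (0.25)·(-5.25) + (0.25)·(1.75)) / 3 = -1.75/3 = -0.5833
  S[Y,Y] = ((1.75)·(1.75) + (1.75)·(1.75) + (-5.25)·(-5.25) + (1.75)·(1.75)) / 3 = 36.75/3 = 12.25
  S = [[1.5833, -0.5833],
 [-0.5833, 12.25]].

Step 3 — invert S. det(S) = 1.5833·12.25 - (-0.5833)² = 19.0556.
  S^{-1} = (1/det) · [[d, -b], [-b, a]] = [[0.6429, 0.0306],
 [0.0306, 0.0831]].

Step 4 — quadratic form (x̄ - mu_0)^T · S^{-1} · (x̄ - mu_0):
  S^{-1} · (x̄ - mu_0) = (-0.8265, -0.1006),
  (x̄ - mu_0)^T · [...] = (-1.25)·(-0.8265) + (-0.75)·(-0.1006) = 1.1086.

Step 5 — scale by n: T² = 4 · 1.1086 = 4.4344.

T² ≈ 4.4344


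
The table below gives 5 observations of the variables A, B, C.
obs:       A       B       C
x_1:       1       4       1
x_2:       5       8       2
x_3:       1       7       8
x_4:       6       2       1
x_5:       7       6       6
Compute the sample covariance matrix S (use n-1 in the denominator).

Step 1 — column means:
  mean(A) = (1 + 5 + 1 + 6 + 7) / 5 = 20/5 = 4
  mean(B) = (4 + 8 + 7 + 2 + 6) / 5 = 27/5 = 5.4
  mean(C) = (1 + 2 + 8 + 1 + 6) / 5 = 18/5 = 3.6

Step 2 — sample covariance S[i,j] = (1/(n-1)) · Σ_k (x_{k,i} - mean_i) · (x_{k,j} - mean_j), with n-1 = 4.
  S[A,A] = ((-3)·(-3) + (1)·(1) + (-3)·(-3) + (2)·(2) + (3)·(3)) / 4 = 32/4 = 8
  S[A,B] = ((-3)·(-1.4) + (1)·(2.6) + (-3)·(1.6) + (2)·(-3.4) + (3)·(0.6)) / 4 = -3/4 = -0.75
  S[A,C] = ((-3)·(-2.6) + (1)·(-1.6) + (-3)·(4.4) + (2)·(-2.6) + (3)·(2.4)) / 4 = -5/4 = -1.25
  S[B,B] = ((-1.4)·(-1.4) + (2.6)·(2.6) + (1.6)·(1.6) + (-3.4)·(-3.4) + (0.6)·(0.6)) / 4 = 23.2/4 = 5.8
  S[B,C] = ((-1.4)·(-2.6) + (2.6)·(-1.6) + (1.6)·(4.4) + (-3.4)·(-2.6) + (0.6)·(2.4)) / 4 = 16.8/4 = 4.2
  S[C,C] = ((-2.6)·(-2.6) + (-1.6)·(-1.6) + (4.4)·(4.4) + (-2.6)·(-2.6) + (2.4)·(2.4)) / 4 = 41.2/4 = 10.3

S is symmetric (S[j,i] = S[i,j]). Assembling:

S = [[8, -0.75, -1.25],
 [-0.75, 5.8, 4.2],
 [-1.25, 4.2, 10.3]]


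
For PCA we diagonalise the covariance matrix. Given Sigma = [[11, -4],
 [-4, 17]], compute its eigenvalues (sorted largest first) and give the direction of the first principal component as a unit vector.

Step 1 — characteristic polynomial of 2×2 Sigma:
  det(Sigma - λI) = λ² - trace · λ + det = 0.
  trace = 11 + 17 = 28, det = 11·17 - (-4)² = 171.
Step 2 — discriminant:
  Δ = trace² - 4·det = 784 - 684 = 100.
Step 3 — eigenvalues:
  λ = (trace ± √Δ)/2 = (28 ± 10)/2,
  λ_1 = 19,  λ_2 = 9.

Step 4 — unit eigenvector for λ_1: solve (Sigma - λ_1 I)v = 0. First row:
  (11 - 19)·v_x + (-4)·v_y = 0, i.e. (-8)·v_x + (-4)·v_y = 0,
  so v ∝ (b, λ_1 - a) = (-4, 8); multiply by -1 so the first entry is positive: u = (4, -8).
  ||u|| = √((4)² + (-8)²) = √(80) ≈ 8.9443,
  v_1 = u/||u|| ≈ (0.4472, -0.8944) (||v_1|| = 1).

λ_1 = 19,  λ_2 = 9;  v_1 ≈ (0.4472, -0.8944)


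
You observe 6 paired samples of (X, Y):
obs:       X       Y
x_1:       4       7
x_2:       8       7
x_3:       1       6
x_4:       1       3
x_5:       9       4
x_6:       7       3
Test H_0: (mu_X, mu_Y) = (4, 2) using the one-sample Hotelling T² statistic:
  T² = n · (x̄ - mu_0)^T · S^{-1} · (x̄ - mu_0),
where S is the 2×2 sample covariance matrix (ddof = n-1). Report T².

Step 1 — sample mean vector:
  mean(X) = (4 + 8 + 1 + 1 + 9 + 7) / 6 = 30/6 = 5
  mean(Y) = (7 + 7 + 6 + 3 + 4 + 3) / 6 = 30/6 = 5
  x̄ = (5, 5),  deviation x̄ - mu_0 = (5, 5) - (4, 2) = (1, 3).

Step 2 — sample covariance matrix, S[i,j] = (1/(n-1)) · Σ_k (x_{k,i} - mean_i) · (x_{k,j} - mean_j), divisor n-1 = 5:
  S[X,X] = ((-1)·(-1) + (3)·(3) + (-4)·(-4) + (-4)·(-4) + (4)·(4) + (2)·(2)) / 5 = 62/5 = 12.4
  S[X,Y] = ((-1)·(2) + (3)·(2) + (-4)·(1) + (-4)·(-2) + (4)·(-1) + (2)·(-2)) / 5 = 0/5 = 0
  S[Y,Y] = ((2)·(2) + (2)·(2) + (1)·(1) + (-2)·(-2) + (-1)·(-1) + (-2)·(-2)) / 5 = 18/5 = 3.6
  S = [[12.4, 0],
 [0, 3.6]].

Step 3 — invert S. det(S) = 12.4·3.6 - (0)² = 44.64.
  S^{-1} = (1/det) · [[d, -b], [-b, a]] = [[0.0806, 0],
 [0, 0.2778]].

Step 4 — quadratic form (x̄ - mu_0)^T · S^{-1} · (x̄ - mu_0):
  S^{-1} · (x̄ - mu_0) = (0.0806, 0.8333),
  (x̄ - mu_0)^T · [...] = (1)·(0.0806) + (3)·(0.8333) = 2.5806.

Step 5 — scale by n: T² = 6 · 2.5806 = 15.4839.

T² ≈ 15.4839


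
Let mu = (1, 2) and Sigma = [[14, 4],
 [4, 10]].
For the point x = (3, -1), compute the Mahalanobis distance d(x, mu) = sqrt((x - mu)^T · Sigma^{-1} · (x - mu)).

Step 1 — centre the observation: (x - mu) = (2, -3).

Step 2 — invert Sigma. det(Sigma) = 14·10 - (4)² = 124.
  Sigma^{-1} = (1/det) · [[d, -b], [-b, a]] = [[0.0806, -0.0323],
 [-0.0323, 0.1129]].

Step 3 — form the quadratic (x - mu)^T · Sigma^{-1} · (x - mu):
  Sigma^{-1} · (x - mu) = (0.2581, -0.4032).
  (x - mu)^T · [Sigma^{-1} · (x - mu)] = (2)·(0.2581) + (-3)·(-0.4032) = 1.7258.

Step 4 — take square root: d = √(1.7258) ≈ 1.3137.

d(x, mu) = √(1.7258) ≈ 1.3137


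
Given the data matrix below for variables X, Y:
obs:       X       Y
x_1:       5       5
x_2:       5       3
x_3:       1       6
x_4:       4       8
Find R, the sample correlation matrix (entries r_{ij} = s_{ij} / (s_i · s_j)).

Step 1 — column means:
  mean(X) = (5 + 5 + 1 + 4) / 4 = 15/4 = 3.75
  mean(Y) = (5 + 3 + 6 + 8) / 4 = 22/4 = 5.5

Step 2 — sample variances and covariances s[i,j] = (1/(n-1)) · Σ_k (x_{k,i} - mean_i) · (x_{k,j} - mean_j), with n-1 = 3:
  s[X,X] = ((1.25)·(1.25) + (1.25)·(1.25) + (-2.75)·(-2.75) + (0.25)·(0.25)) / 3 = 10.75/3 = 3.5833
  s[X,Y] = ((1.25)·(-0.5) + (1.25)·(-2.5) + (-2.75)·(0.5) + (0.25)·(2.5)) / 3 = -4.5/3 = -1.5
  s[Y,Y] = ((-0.5)·(-0.5) + (-2.5)·(-2.5) + (0.5)·(0.5) + (2.5)·(2.5)) / 3 = 13/3 = 4.3333
  Sample standard deviations s_i = √(s[i,i]):
  s(X) = √(3.5833) = 1.893
  s(Y) = √(4.3333) = 2.0817

Step 3 — r_{ij} = s_{ij} / (s_i · s_j):
  r[X,X] = 1 (diagonal).
  r[X,Y] = -1.5 / (1.893 · 2.0817) = -1.5 / 3.9405 = -0.3807
  r[Y,Y] = 1 (diagonal).

R is symmetric with unit diagonal. Assembling:

R = [[1, -0.3807],
 [-0.3807, 1]]


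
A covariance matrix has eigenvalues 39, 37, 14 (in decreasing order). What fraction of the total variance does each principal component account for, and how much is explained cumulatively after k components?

Step 1 — total variance = trace(Sigma) = Σ λ_i = 39 + 37 + 14 = 90.

Step 2 — fraction explained by component i = λ_i / Σ λ:
  PC1: 39/90 = 0.4333
  PC2: 37/90 = 0.4111
  PC3: 14/90 = 0.1556

Step 3 — cumulative fraction after k components = (λ_1 + ... + λ_k) / Σ λ:
  k = 1: 39/90 = 0.4333
  k = 2: (39 + 37)/90 = 76/90 = 0.8444
  k = 3: (39 + 37 + 14)/90 = 90/90 = 1

Summary (fraction, with percent):

explained: PC1 0.4333 (43.33%), PC2 0.4111 (41.11%), PC3 0.1556 (15.56%);  cumulative: 0.4333, 0.8444, 1


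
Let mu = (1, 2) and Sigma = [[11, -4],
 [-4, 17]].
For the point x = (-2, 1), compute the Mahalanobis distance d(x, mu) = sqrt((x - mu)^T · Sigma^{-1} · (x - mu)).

Step 1 — centre the observation: (x - mu) = (-3, -1).

Step 2 — invert Sigma. det(Sigma) = 11·17 - (-4)² = 171.
  Sigma^{-1} = (1/det) · [[d, -b], [-b, a]] = [[0.0994, 0.0234],
 [0.0234, 0.0643]].

Step 3 — form the quadratic (x - mu)^T · Sigma^{-1} · (x - mu):
  Sigma^{-1} · (x - mu) = (-0.3216, -0.1345).
  (x - mu)^T · [Sigma^{-1} · (x - mu)] = (-3)·(-0.3216) + (-1)·(-0.1345) = 1.0994.

Step 4 — take square root: d = √(1.0994) ≈ 1.0485.

d(x, mu) = √(1.0994) ≈ 1.0485


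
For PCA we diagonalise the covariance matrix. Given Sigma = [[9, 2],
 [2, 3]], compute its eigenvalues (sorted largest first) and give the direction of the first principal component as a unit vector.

Step 1 — characteristic polynomial of 2×2 Sigma:
  det(Sigma - λI) = λ² - trace · λ + det = 0.
  trace = 9 + 3 = 12, det = 9·3 - (2)² = 23.
Step 2 — discriminant:
  Δ = trace² - 4·det = 144 - 92 = 52.
Step 3 — eigenvalues:
  λ = (trace ± √Δ)/2 = (12 ± 7.2111)/2,
  λ_1 = 9.6056,  λ_2 = 2.3944.

Step 4 — unit eigenvector for λ_1: solve (Sigma - λ_1 I)v = 0. First row:
  (9 - 9.6056)·v_x + (2)·v_y = 0, i.e. (-0.6056)·v_x + (2)·v_y = 0,
  so v ∝ (b, λ_1 - a) = (2, 0.6056) = u.
  ||u|| = √((2)² + (0.6056)²) = √(4.3667) ≈ 2.0897,
  v_1 = u/||u|| ≈ (0.9571, 0.2898) (||v_1|| = 1).

λ_1 = 9.6056,  λ_2 = 2.3944;  v_1 ≈ (0.9571, 0.2898)


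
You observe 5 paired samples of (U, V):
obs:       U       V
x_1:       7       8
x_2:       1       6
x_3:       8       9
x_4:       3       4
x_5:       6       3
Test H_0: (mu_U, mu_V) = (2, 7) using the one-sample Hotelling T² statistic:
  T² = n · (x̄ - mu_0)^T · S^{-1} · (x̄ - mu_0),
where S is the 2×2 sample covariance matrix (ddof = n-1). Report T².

Step 1 — sample mean vector:
  mean(U) = (7 + 1 + 8 + 3 + 6) / 5 = 25/5 = 5
  mean(V) = (8 + 6 + 9 + 4 + 3) / 5 = 30/5 = 6
  x̄ = (5, 6),  deviation x̄ - mu_0 = (5, 6) - (2, 7) = (3, -1).

Step 2 — sample covariance matrix, S[i,j] = (1/(n-1)) · Σ_k (x_{k,i} - mean_i) · (x_{k,j} - mean_j), divisor n-1 = 4:
  S[U,U] = ((2)·(2) + (-4)·(-4) + (3)·(3) + (-2)·(-2) + (1)·(1)) / 4 = 34/4 = 8.5
  S[U,V] = ((2)·(2) + (-4)·(0) + (3)·(3) + (-2)·(-2) + (1)·(-3)) / 4 = 14/4 = 3.5
  S[V,V] = ((2)·(2) + (0)·(0) + (3)·(3) + (-2)·(-2) + (-3)·(-3)) / 4 = 26/4 = 6.5
  S = [[8.5, 3.5],
 [3.5, 6.5]].

Step 3 — invert S. det(S) = 8.5·6.5 - (3.5)² = 43.
  S^{-1} = (1/det) · [[d, -b], [-b, a]] = [[0.1512, -0.0814],
 [-0.0814, 0.1977]].

Step 4 — quadratic form (x̄ - mu_0)^T · S^{-1} · (x̄ - mu_0):
  S^{-1} · (x̄ - mu_0) = (0.5349, -0.4419),
  (x̄ - mu_0)^T · [...] = (3)·(0.5349) + (-1)·(-0.4419) = 2.0465.

Step 5 — scale by n: T² = 5 · 2.0465 = 10.2326.

T² ≈ 10.2326


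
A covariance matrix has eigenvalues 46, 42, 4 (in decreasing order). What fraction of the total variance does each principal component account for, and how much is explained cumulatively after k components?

Step 1 — total variance = trace(Sigma) = Σ λ_i = 46 + 42 + 4 = 92.

Step 2 — fraction explained by component i = λ_i / Σ λ:
  PC1: 46/92 = 0.5
  PC2: 42/92 = 0.4565
  PC3: 4/92 = 0.0435

Step 3 — cumulative fraction after k components = (λ_1 + ... + λ_k) / Σ λ:
  k = 1: 46/92 = 0.5
  k = 2: (46 + 42)/92 = 88/92 = 0.9565
  k = 3: (46 + 42 + 4)/92 = 92/92 = 1

Summary (fraction, with percent):

explained: PC1 0.5 (50%), PC2 0.4565 (45.65%), PC3 0.0435 (4.35%);  cumulative: 0.5, 0.9565, 1


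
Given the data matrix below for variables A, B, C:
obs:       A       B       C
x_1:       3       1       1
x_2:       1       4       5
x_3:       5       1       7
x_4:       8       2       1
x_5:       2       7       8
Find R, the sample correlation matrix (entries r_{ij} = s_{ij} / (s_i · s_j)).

Step 1 — column means:
  mean(A) = (3 + 1 + 5 + 8 + 2) / 5 = 19/5 = 3.8
  mean(B) = (1 + 4 + 1 + 2 + 7) / 5 = 15/5 = 3
  mean(C) = (1 + 5 + 7 + 1 + 8) / 5 = 22/5 = 4.4

Step 2 — sample variances and covariances s[i,j] = (1/(n-1)) · Σ_k (x_{k,i} - mean_i) · (x_{k,j} - mean_j), with n-1 = 4:
  s[A,A] = ((-0.8)·(-0.8) + (-2.8)·(-2.8) + (1.2)·(1.2) + (4.2)·(4.2) + (-1.8)·(-1.8)) / 4 = 30.8/4 = 7.7
  s[A,B] = ((-0.8)·(-2) + (-2.8)·(1) + (1.2)·(-2) + (4.2)·(-1) + (-1.8)·(4)) / 4 = -15/4 = -3.75
  s[A,C] = ((-0.8)·(-3.4) + (-2.8)·(0.6) + (1.2)·(2.6) + (4.2)·(-3.4) + (-1.8)·(3.6)) / 4 = -16.6/4 = -4.15
  s[B,B] = ((-2)·(-2) + (1)·(1) + (-2)·(-2) + (-1)·(-1) + (4)·(4)) / 4 = 26/4 = 6.5
  s[B,C] = ((-2)·(-3.4) + (1)·(0.6) + (-2)·(2.6) + (-1)·(-3.4) + (4)·(3.6)) / 4 = 20/4 = 5
  s[C,C] = ((-3.4)·(-3.4) + (0.6)·(0.6) + (2.6)·(2.6) + (-3.4)·(-3.4) + (3.6)·(3.6)) / 4 = 43.2/4 = 10.8
  Sample standard deviations s_i = √(s[i,i]):
  s(A) = √(7.7) = 2.7749
  s(B) = √(6.5) = 2.5495
  s(C) = √(10.8) = 3.2863

Step 3 — r_{ij} = s_{ij} / (s_i · s_j):
  r[A,A] = 1 (diagonal).
  r[A,B] = -3.75 / (2.7749 · 2.5495) = -3.75 / 7.0746 = -0.5301
  r[A,C] = -4.15 / (2.7749 · 3.2863) = -4.15 / 9.1192 = -0.4551
  r[B,B] = 1 (diagonal).
  r[B,C] = 5 / (2.5495 · 3.2863) = 5 / 8.3785 = 0.5968
  r[C,C] = 1 (diagonal).

R is symmetric with unit diagonal. Assembling:

R = [[1, -0.5301, -0.4551],
 [-0.5301, 1, 0.5968],
 [-0.4551, 0.5968, 1]]


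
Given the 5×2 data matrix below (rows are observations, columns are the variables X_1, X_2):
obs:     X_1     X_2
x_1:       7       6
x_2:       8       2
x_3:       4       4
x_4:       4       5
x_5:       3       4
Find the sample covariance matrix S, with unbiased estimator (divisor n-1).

Step 1 — column means:
  mean(X_1) = (7 + 8 + 4 + 4 + 3) / 5 = 26/5 = 5.2
  mean(X_2) = (6 + 2 + 4 + 5 + 4) / 5 = 21/5 = 4.2

Step 2 — sample covariance S[i,j] = (1/(n-1)) · Σ_k (x_{k,i} - mean_i) · (x_{k,j} - mean_j), with n-1 = 4.
  S[X_1,X_1] = ((1.8)·(1.8) + (2.8)·(2.8) + (-1.2)·(-1.2) + (-1.2)·(-1.2) + (-2.2)·(-2.2)) / 4 = 18.8/4 = 4.7
  S[X_1,X_2] = ((1.8)·(1.8) + (2.8)·(-2.2) + (-1.2)·(-0.2) + (-1.2)·(0.8) + (-2.2)·(-0.2)) / 4 = -3.2/4 = -0.8
  S[X_2,X_2] = ((1.8)·(1.8) + (-2.2)·(-2.2) + (-0.2)·(-0.2) + (0.8)·(0.8) + (-0.2)·(-0.2)) / 4 = 8.8/4 = 2.2

S is symmetric (S[j,i] = S[i,j]). Assembling:

S = [[4.7, -0.8],
 [-0.8, 2.2]]


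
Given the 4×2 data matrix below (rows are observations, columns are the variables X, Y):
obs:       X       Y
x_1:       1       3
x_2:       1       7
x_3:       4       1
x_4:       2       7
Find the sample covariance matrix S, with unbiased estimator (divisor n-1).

Step 1 — column means:
  mean(X) = (1 + 1 + 4 + 2) / 4 = 8/4 = 2
  mean(Y) = (3 + 7 + 1 + 7) / 4 = 18/4 = 4.5

Step 2 — sample covariance S[i,j] = (1/(n-1)) · Σ_k (x_{k,i} - mean_i) · (x_{k,j} - mean_j), with n-1 = 3.
  S[X,X] = ((-1)·(-1) + (-1)·(-1) + (2)·(2) + (0)·(0)) / 3 = 6/3 = 2
  S[X,Y] = ((-1)·(-1.5) + (-1)·(2.5) + (2)·(-3.5) + (0)·(2.5)) / 3 = -8/3 = -2.6667
  S[Y,Y] = ((-1.5)·(-1.5) + (2.5)·(2.5) + (-3.5)·(-3.5) + (2.5)·(2.5)) / 3 = 27/3 = 9

S is symmetric (S[j,i] = S[i,j]). Assembling:

S = [[2, -2.6667],
 [-2.6667, 9]]


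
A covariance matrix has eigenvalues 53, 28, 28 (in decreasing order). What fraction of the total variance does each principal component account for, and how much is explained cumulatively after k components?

Step 1 — total variance = trace(Sigma) = Σ λ_i = 53 + 28 + 28 = 109.

Step 2 — fraction explained by component i = λ_i / Σ λ:
  PC1: 53/109 = 0.4862
  PC2: 28/109 = 0.2569
  PC3: 28/109 = 0.2569

Step 3 — cumulative fraction after k components = (λ_1 + ... + λ_k) / Σ λ:
  k = 1: 53/109 = 0.4862
  k = 2: (53 + 28)/109 = 81/109 = 0.7431
  k = 3: (53 + 28 + 28)/109 = 109/109 = 1

Summary (fraction, with percent):

explained: PC1 0.4862 (48.62%), PC2 0.2569 (25.69%), PC3 0.2569 (25.69%);  cumulative: 0.4862, 0.7431, 1


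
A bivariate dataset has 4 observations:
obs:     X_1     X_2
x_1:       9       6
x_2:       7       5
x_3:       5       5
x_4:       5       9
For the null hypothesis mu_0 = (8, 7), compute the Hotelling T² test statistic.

Step 1 — sample mean vector:
  mean(X_1) = (9 + 7 + 5 + 5) / 4 = 26/4 = 6.5
  mean(X_2) = (6 + 5 + 5 + 9) / 4 = 25/4 = 6.25
  x̄ = (6.5, 6.25),  deviation x̄ - mu_0 = (6.5, 6.25) - (8, 7) = (-1.5, -0.75).

Step 2 — sample covariance matrix, S[i,j] = (1/(n-1)) · Σ_k (x_{k,i} - mean_i) · (x_{k,j} - mean_j), divisor n-1 = 3:
  S[X_1,X_1] = ((2.5)·(2.5) + (0.5)·(0.5) + (-1.5)·(-1.5) + (-1.5)·(-1.5)) / 3 = 11/3 = 3.6667
  S[X_1,X_2] = ((2.5)·(-0.25) + (0.5)·(-1.25) + (-1.5)·(-1.25) + (-1.5)·(2.75)) / 3 = -3.5/3 = -1.1667
  S[X_2,X_2] = ((-0.25)·(-0.25) + (-1.25)·(-1.25) + (-1.25)·(-1.25) + (2.75)·(2.75)) / 3 = 10.75/3 = 3.5833
  S = [[3.6667, -1.1667],
 [-1.1667, 3.5833]].

Step 3 — invert S. det(S) = 3.6667·3.5833 - (-1.1667)² = 11.7778.
  S^{-1} = (1/det) · [[d, -b], [-b, a]] = [[0.3042, 0.0991],
 [0.0991, 0.3113]].

Step 4 — quadratic form (x̄ - mu_0)^T · S^{-1} · (x̄ - mu_0):
  S^{-1} · (x̄ - mu_0) = (-0.5307, -0.3821),
  (x̄ - mu_0)^T · [...] = (-1.5)·(-0.5307) + (-0.75)·(-0.3821) = 1.0825.

Step 5 — scale by n: T² = 4 · 1.0825 = 4.3302.

T² ≈ 4.3302


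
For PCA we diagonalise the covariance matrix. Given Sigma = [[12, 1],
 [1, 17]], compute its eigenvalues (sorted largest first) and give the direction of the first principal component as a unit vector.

Step 1 — characteristic polynomial of 2×2 Sigma:
  det(Sigma - λI) = λ² - trace · λ + det = 0.
  trace = 12 + 17 = 29, det = 12·17 - (1)² = 203.
Step 2 — discriminant:
  Δ = trace² - 4·det = 841 - 812 = 29.
Step 3 — eigenvalues:
  λ = (trace ± √Δ)/2 = (29 ± 5.3852)/2,
  λ_1 = 17.1926,  λ_2 = 11.8074.

Step 4 — unit eigenvector for λ_1: solve (Sigma - λ_1 I)v = 0. First row:
  (12 - 17.1926)·v_x + (1)·v_y = 0, i.e. (-5.1926)·v_x + (1)·v_y = 0,
  so v ∝ (b, λ_1 - a) = (1, 5.1926) = u.
  ||u|| = √((1)² + (5.1926)²) = √(27.9629) ≈ 5.288,
  v_1 = u/||u|| ≈ (0.1891, 0.982) (||v_1|| = 1).

λ_1 = 17.1926,  λ_2 = 11.8074;  v_1 ≈ (0.1891, 0.982)


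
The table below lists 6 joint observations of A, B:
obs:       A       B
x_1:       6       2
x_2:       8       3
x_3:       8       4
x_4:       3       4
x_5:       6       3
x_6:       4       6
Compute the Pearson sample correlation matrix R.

Step 1 — column means:
  mean(A) = (6 + 8 + 8 + 3 + 6 + 4) / 6 = 35/6 = 5.8333
  mean(B) = (2 + 3 + 4 + 4 + 3 + 6) / 6 = 22/6 = 3.6667

Step 2 — sample variances and covariances s[i,j] = (1/(n-1)) · Σ_k (x_{k,i} - mean_i) · (x_{k,j} - mean_j), with n-1 = 5:
  s[A,A] = ((0.1667)·(0.1667) + (2.1667)·(2.1667) + (2.1667)·(2.1667) + (-2.8333)·(-2.8333) + (0.1667)·(0.1667) + (-1.8333)·(-1.8333)) / 5 = 20.8333/5 = 4.1667
  s[A,B] = ((0.1667)·(-1.6667) + (2.1667)·(-0.6667) + (2.1667)·(0.3333) + (-2.8333)·(0.3333) + (0.1667)·(-0.6667) + (-1.8333)·(2.3333)) / 5 = -6.3333/5 = -1.2667
  s[B,B] = ((-1.6667)·(-1.6667) + (-0.6667)·(-0.6667) + (0.3333)·(0.3333) + (0.3333)·(0.3333) + (-0.6667)·(-0.6667) + (2.3333)·(2.3333)) / 5 = 9.3333/5 = 1.8667
  Sample standard deviations s_i = √(s[i,i]):
  s(A) = √(4.1667) = 2.0412
  s(B) = √(1.8667) = 1.3663

Step 3 — r_{ij} = s_{ij} / (s_i · s_j):
  r[A,A] = 1 (diagonal).
  r[A,B] = -1.2667 / (2.0412 · 1.3663) = -1.2667 / 2.7889 = -0.4542
  r[B,B] = 1 (diagonal).

R is symmetric with unit diagonal. Assembling:

R = [[1, -0.4542],
 [-0.4542, 1]]


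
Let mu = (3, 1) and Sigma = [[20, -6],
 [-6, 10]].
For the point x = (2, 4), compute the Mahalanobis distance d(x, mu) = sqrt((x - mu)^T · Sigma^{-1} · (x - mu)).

Step 1 — centre the observation: (x - mu) = (-1, 3).

Step 2 — invert Sigma. det(Sigma) = 20·10 - (-6)² = 164.
  Sigma^{-1} = (1/det) · [[d, -b], [-b, a]] = [[0.061, 0.0366],
 [0.0366, 0.122]].

Step 3 — form the quadratic (x - mu)^T · Sigma^{-1} · (x - mu):
  Sigma^{-1} · (x - mu) = (0.0488, 0.3293).
  (x - mu)^T · [Sigma^{-1} · (x - mu)] = (-1)·(0.0488) + (3)·(0.3293) = 0.939.

Step 4 — take square root: d = √(0.939) ≈ 0.969.

d(x, mu) = √(0.939) ≈ 0.969


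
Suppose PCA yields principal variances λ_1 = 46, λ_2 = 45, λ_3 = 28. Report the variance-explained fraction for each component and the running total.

Step 1 — total variance = trace(Sigma) = Σ λ_i = 46 + 45 + 28 = 119.

Step 2 — fraction explained by component i = λ_i / Σ λ:
  PC1: 46/119 = 0.3866
  PC2: 45/119 = 0.3782
  PC3: 28/119 = 0.2353

Step 3 — cumulative fraction after k components = (λ_1 + ... + λ_k) / Σ λ:
  k = 1: 46/119 = 0.3866
  k = 2: (46 + 45)/119 = 91/119 = 0.7647
  k = 3: (46 + 45 + 28)/119 = 119/119 = 1

Summary (fraction, with percent):

explained: PC1 0.3866 (38.66%), PC2 0.3782 (37.82%), PC3 0.2353 (23.53%);  cumulative: 0.3866, 0.7647, 1


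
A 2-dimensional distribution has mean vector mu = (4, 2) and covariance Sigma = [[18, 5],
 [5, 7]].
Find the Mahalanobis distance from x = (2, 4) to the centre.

Step 1 — centre the observation: (x - mu) = (-2, 2).

Step 2 — invert Sigma. det(Sigma) = 18·7 - (5)² = 101.
  Sigma^{-1} = (1/det) · [[d, -b], [-b, a]] = [[0.0693, -0.0495],
 [-0.0495, 0.1782]].

Step 3 — form the quadratic (x - mu)^T · Sigma^{-1} · (x - mu):
  Sigma^{-1} · (x - mu) = (-0.2376, 0.4554).
  (x - mu)^T · [Sigma^{-1} · (x - mu)] = (-2)·(-0.2376) + (2)·(0.4554) = 1.3861.

Step 4 — take square root: d = √(1.3861) ≈ 1.1773.

d(x, mu) = √(1.3861) ≈ 1.1773


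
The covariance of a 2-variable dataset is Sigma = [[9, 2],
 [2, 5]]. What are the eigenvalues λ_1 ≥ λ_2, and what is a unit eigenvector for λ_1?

Step 1 — characteristic polynomial of 2×2 Sigma:
  det(Sigma - λI) = λ² - trace · λ + det = 0.
  trace = 9 + 5 = 14, det = 9·5 - (2)² = 41.
Step 2 — discriminant:
  Δ = trace² - 4·det = 196 - 164 = 32.
Step 3 — eigenvalues:
  λ = (trace ± √Δ)/2 = (14 ± 5.6569)/2,
  λ_1 = 9.8284,  λ_2 = 4.1716.

Step 4 — unit eigenvector for λ_1: solve (Sigma - λ_1 I)v = 0. First row:
  (9 - 9.8284)·v_x + (2)·v_y = 0, i.e. (-0.8284)·v_x + (2)·v_y = 0,
  so v ∝ (b, λ_1 - a) = (2, 0.8284) = u.
  ||u|| = √((2)² + (0.8284)²) = √(4.6863) ≈ 2.1648,
  v_1 = u/||u|| ≈ (0.9239, 0.3827) (||v_1|| = 1).

λ_1 = 9.8284,  λ_2 = 4.1716;  v_1 ≈ (0.9239, 0.3827)


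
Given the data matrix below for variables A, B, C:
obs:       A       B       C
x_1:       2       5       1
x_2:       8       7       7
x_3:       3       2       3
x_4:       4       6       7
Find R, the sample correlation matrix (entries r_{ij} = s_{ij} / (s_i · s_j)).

Step 1 — column means:
  mean(A) = (2 + 8 + 3 + 4) / 4 = 17/4 = 4.25
  mean(B) = (5 + 7 + 2 + 6) / 4 = 20/4 = 5
  mean(C) = (1 + 7 + 3 + 7) / 4 = 18/4 = 4.5

Step 2 — sample variances and covariances s[i,j] = (1/(n-1)) · Σ_k (x_{k,i} - mean_i) · (x_{k,j} - mean_j), with n-1 = 3:
  s[A,A] = ((-2.25)·(-2.25) + (3.75)·(3.75) + (-1.25)·(-1.25) + (-0.25)·(-0.25)) / 3 = 20.75/3 = 6.9167
  s[A,B] = ((-2.25)·(0) + (3.75)·(2) + (-1.25)·(-3) + (-0.25)·(1)) / 3 = 11/3 = 3.6667
  s[A,C] = ((-2.25)·(-3.5) + (3.75)·(2.5) + (-1.25)·(-1.5) + (-0.25)·(2.5)) / 3 = 18.5/3 = 6.1667
  s[B,B] = ((0)·(0) + (2)·(2) + (-3)·(-3) + (1)·(1)) / 3 = 14/3 = 4.6667
  s[B,C] = ((0)·(-3.5) + (2)·(2.5) + (-3)·(-1.5) + (1)·(2.5)) / 3 = 12/3 = 4
  s[C,C] = ((-3.5)·(-3.5) + (2.5)·(2.5) + (-1.5)·(-1.5) + (2.5)·(2.5)) / 3 = 27/3 = 9
  Sample standard deviations s_i = √(s[i,i]):
  s(A) = √(6.9167) = 2.63
  s(B) = √(4.6667) = 2.1602
  s(C) = √(9) = 3

Step 3 — r_{ij} = s_{ij} / (s_i · s_j):
  r[A,A] = 1 (diagonal).
  r[A,B] = 3.6667 / (2.63 · 2.1602) = 3.6667 / 5.6814 = 0.6454
  r[A,C] = 6.1667 / (2.63 · 3) = 6.1667 / 7.8899 = 0.7816
  r[B,B] = 1 (diagonal).
  r[B,C] = 4 / (2.1602 · 3) = 4 / 6.4807 = 0.6172
  r[C,C] = 1 (diagonal).

R is symmetric with unit diagonal. Assembling:

R = [[1, 0.6454, 0.7816],
 [0.6454, 1, 0.6172],
 [0.7816, 0.6172, 1]]


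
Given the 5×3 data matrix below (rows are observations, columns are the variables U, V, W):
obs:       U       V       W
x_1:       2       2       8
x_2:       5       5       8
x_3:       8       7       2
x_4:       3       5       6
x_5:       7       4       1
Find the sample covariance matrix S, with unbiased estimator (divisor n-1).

Step 1 — column means:
  mean(U) = (2 + 5 + 8 + 3 + 7) / 5 = 25/5 = 5
  mean(V) = (2 + 5 + 7 + 5 + 4) / 5 = 23/5 = 4.6
  mean(W) = (8 + 8 + 2 + 6 + 1) / 5 = 25/5 = 5

Step 2 — sample covariance S[i,j] = (1/(n-1)) · Σ_k (x_{k,i} - mean_i) · (x_{k,j} - mean_j), with n-1 = 4.
  S[U,U] = ((-3)·(-3) + (0)·(0) + (3)·(3) + (-2)·(-2) + (2)·(2)) / 4 = 26/4 = 6.5
  S[U,V] = ((-3)·(-2.6) + (0)·(0.4) + (3)·(2.4) + (-2)·(0.4) + (2)·(-0.6)) / 4 = 13/4 = 3.25
  S[U,W] = ((-3)·(3) + (0)·(3) + (3)·(-3) + (-2)·(1) + (2)·(-4)) / 4 = -28/4 = -7
  S[V,V] = ((-2.6)·(-2.6) + (0.4)·(0.4) + (2.4)·(2.4) + (0.4)·(0.4) + (-0.6)·(-0.6)) / 4 = 13.2/4 = 3.3
  S[V,W] = ((-2.6)·(3) + (0.4)·(3) + (2.4)·(-3) + (0.4)·(1) + (-0.6)·(-4)) / 4 = -11/4 = -2.75
  S[W,W] = ((3)·(3) + (3)·(3) + (-3)·(-3) + (1)·(1) + (-4)·(-4)) / 4 = 44/4 = 11

S is symmetric (S[j,i] = S[i,j]). Assembling:

S = [[6.5, 3.25, -7],
 [3.25, 3.3, -2.75],
 [-7, -2.75, 11]]


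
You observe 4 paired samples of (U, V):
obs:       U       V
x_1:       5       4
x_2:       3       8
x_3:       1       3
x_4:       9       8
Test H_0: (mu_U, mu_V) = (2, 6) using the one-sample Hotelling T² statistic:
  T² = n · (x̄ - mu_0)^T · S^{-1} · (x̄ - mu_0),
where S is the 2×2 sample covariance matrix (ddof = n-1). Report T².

Step 1 — sample mean vector:
  mean(U) = (5 + 3 + 1 + 9) / 4 = 18/4 = 4.5
  mean(V) = (4 + 8 + 3 + 8) / 4 = 23/4 = 5.75
  x̄ = (4.5, 5.75),  deviation x̄ - mu_0 = (4.5, 5.75) - (2, 6) = (2.5, -0.25).

Step 2 — sample covariance matrix, S[i,j] = (1/(n-1)) · Σ_k (x_{k,i} - mean_i) · (x_{k,j} - mean_j), divisor n-1 = 3:
  S[U,U] = ((0.5)·(0.5) + (-1.5)·(-1.5) + (-3.5)·(-3.5) + (4.5)·(4.5)) / 3 = 35/3 = 11.6667
  S[U,V] = ((0.5)·(-1.75) + (-1.5)·(2.25) + (-3.5)·(-2.75) + (4.5)·(2.25)) / 3 = 15.5/3 = 5.1667
  S[V,V] = ((-1.75)·(-1.75) + (2.25)·(2.25) + (-2.75)·(-2.75) + (2.25)·(2.25)) / 3 = 20.75/3 = 6.9167
  S = [[11.6667, 5.1667],
 [5.1667, 6.9167]].

Step 3 — invert S. det(S) = 11.6667·6.9167 - (5.1667)² = 54.
  S^{-1} = (1/det) · [[d, -b], [-b, a]] = [[0.1281, -0.0957],
 [-0.0957, 0.216]].

Step 4 — quadratic form (x̄ - mu_0)^T · S^{-1} · (x̄ - mu_0):
  S^{-1} · (x̄ - mu_0) = (0.3441, -0.2932),
  (x̄ - mu_0)^T · [...] = (2.5)·(0.3441) + (-0.25)·(-0.2932) = 0.9336.

Step 5 — scale by n: T² = 4 · 0.9336 = 3.7346.

T² ≈ 3.7346


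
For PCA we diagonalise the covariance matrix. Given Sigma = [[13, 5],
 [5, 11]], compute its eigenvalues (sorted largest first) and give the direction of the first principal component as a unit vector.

Step 1 — characteristic polynomial of 2×2 Sigma:
  det(Sigma - λI) = λ² - trace · λ + det = 0.
  trace = 13 + 11 = 24, det = 13·11 - (5)² = 118.
Step 2 — discriminant:
  Δ = trace² - 4·det = 576 - 472 = 104.
Step 3 — eigenvalues:
  λ = (trace ± √Δ)/2 = (24 ± 10.198)/2,
  λ_1 = 17.099,  λ_2 = 6.901.

Step 4 — unit eigenvector for λ_1: solve (Sigma - λ_1 I)v = 0. First row:
  (13 - 17.099)·v_x + (5)·v_y = 0, i.e. (-4.099)·v_x + (5)·v_y = 0,
  so v ∝ (b, λ_1 - a) = (5, 4.099) = u.
  ||u|| = √((5)² + (4.099)²) = √(41.802) ≈ 6.4654,
  v_1 = u/||u|| ≈ (0.7733, 0.634) (||v_1|| = 1).

λ_1 = 17.099,  λ_2 = 6.901;  v_1 ≈ (0.7733, 0.634)


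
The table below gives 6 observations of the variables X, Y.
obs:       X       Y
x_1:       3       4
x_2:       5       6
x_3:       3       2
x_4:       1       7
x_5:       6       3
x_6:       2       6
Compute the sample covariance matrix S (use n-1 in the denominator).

Step 1 — column means:
  mean(X) = (3 + 5 + 3 + 1 + 6 + 2) / 6 = 20/6 = 3.3333
  mean(Y) = (4 + 6 + 2 + 7 + 3 + 6) / 6 = 28/6 = 4.6667

Step 2 — sample covariance S[i,j] = (1/(n-1)) · Σ_k (x_{k,i} - mean_i) · (x_{k,j} - mean_j), with n-1 = 5.
  S[X,X] = ((-0.3333)·(-0.3333) + (1.6667)·(1.6667) + (-0.3333)·(-0.3333) + (-2.3333)·(-2.3333) + (2.6667)·(2.6667) + (-1.3333)·(-1.3333)) / 5 = 17.3333/5 = 3.4667
  S[X,Y] = ((-0.3333)·(-0.6667) + (1.6667)·(1.3333) + (-0.3333)·(-2.6667) + (-2.3333)·(2.3333) + (2.6667)·(-1.6667) + (-1.3333)·(1.3333)) / 5 = -8.3333/5 = -1.6667
  S[Y,Y] = ((-0.6667)·(-0.6667) + (1.3333)·(1.3333) + (-2.6667)·(-2.6667) + (2.3333)·(2.3333) + (-1.6667)·(-1.6667) + (1.3333)·(1.3333)) / 5 = 19.3333/5 = 3.8667

S is symmetric (S[j,i] = S[i,j]). Assembling:

S = [[3.4667, -1.6667],
 [-1.6667, 3.8667]]


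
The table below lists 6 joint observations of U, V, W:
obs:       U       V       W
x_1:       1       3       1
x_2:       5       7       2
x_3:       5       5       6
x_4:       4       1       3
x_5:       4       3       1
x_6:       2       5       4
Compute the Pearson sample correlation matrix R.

Step 1 — column means:
  mean(U) = (1 + 5 + 5 + 4 + 4 + 2) / 6 = 21/6 = 3.5
  mean(V) = (3 + 7 + 5 + 1 + 3 + 5) / 6 = 24/6 = 4
  mean(W) = (1 + 2 + 6 + 3 + 1 + 4) / 6 = 17/6 = 2.8333

Step 2 — sample variances and covariances s[i,j] = (1/(n-1)) · Σ_k (x_{k,i} - mean_i) · (x_{k,j} - mean_j), with n-1 = 5:
  s[U,U] = ((-2.5)·(-2.5) + (1.5)·(1.5) + (1.5)·(1.5) + (0.5)·(0.5) + (0.5)·(0.5) + (-1.5)·(-1.5)) / 5 = 13.5/5 = 2.7
  s[U,V] = ((-2.5)·(-1) + (1.5)·(3) + (1.5)·(1) + (0.5)·(-3) + (0.5)·(-1) + (-1.5)·(1)) / 5 = 5/5 = 1
  s[U,W] = ((-2.5)·(-1.8333) + (1.5)·(-0.8333) + (1.5)·(3.1667) + (0.5)·(0.1667) + (0.5)·(-1.8333) + (-1.5)·(1.1667)) / 5 = 5.5/5 = 1.1
  s[V,V] = ((-1)·(-1) + (3)·(3) + (1)·(1) + (-3)·(-3) + (-1)·(-1) + (1)·(1)) / 5 = 22/5 = 4.4
  s[V,W] = ((-1)·(-1.8333) + (3)·(-0.8333) + (1)·(3.1667) + (-3)·(0.1667) + (-1)·(-1.8333) + (1)·(1.1667)) / 5 = 5/5 = 1
  s[W,W] = ((-1.8333)·(-1.8333) + (-0.8333)·(-0.8333) + (3.1667)·(3.1667) + (0.1667)·(0.1667) + (-1.8333)·(-1.8333) + (1.1667)·(1.1667)) / 5 = 18.8333/5 = 3.7667
  Sample standard deviations s_i = √(s[i,i]):
  s(U) = √(2.7) = 1.6432
  s(V) = √(4.4) = 2.0976
  s(W) = √(3.7667) = 1.9408

Step 3 — r_{ij} = s_{ij} / (s_i · s_j):
  r[U,U] = 1 (diagonal).
  r[U,V] = 1 / (1.6432 · 2.0976) = 1 / 3.4467 = 0.2901
  r[U,W] = 1.1 / (1.6432 · 1.9408) = 1.1 / 3.189 = 0.3449
  r[V,V] = 1 (diagonal).
  r[V,W] = 1 / (2.0976 · 1.9408) = 1 / 4.071 = 0.2456
  r[W,W] = 1 (diagonal).

R is symmetric with unit diagonal. Assembling:

R = [[1, 0.2901, 0.3449],
 [0.2901, 1, 0.2456],
 [0.3449, 0.2456, 1]]


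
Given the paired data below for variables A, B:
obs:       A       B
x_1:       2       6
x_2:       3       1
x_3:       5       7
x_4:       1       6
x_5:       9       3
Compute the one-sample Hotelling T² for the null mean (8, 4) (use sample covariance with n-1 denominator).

Step 1 — sample mean vector:
  mean(A) = (2 + 3 + 5 + 1 + 9) / 5 = 20/5 = 4
  mean(B) = (6 + 1 + 7 + 6 + 3) / 5 = 23/5 = 4.6
  x̄ = (4, 4.6),  deviation x̄ - mu_0 = (4, 4.6) - (8, 4) = (-4, 0.6).

Step 2 — sample covariance matrix, S[i,j] = (1/(n-1)) · Σ_k (x_{k,i} - mean_i) · (x_{k,j} - mean_j), divisor n-1 = 4:
  S[A,A] = ((-2)·(-2) + (-1)·(-1) + (1)·(1) + (-3)·(-3) + (5)·(5)) / 4 = 40/4 = 10
  S[A,B] = ((-2)·(1.4) + (-1)·(-3.6) + (1)·(2.4) + (-3)·(1.4) + (5)·(-1.6)) / 4 = -9/4 = -2.25
  S[B,B] = ((1.4)·(1.4) + (-3.6)·(-3.6) + (2.4)·(2.4) + (1.4)·(1.4) + (-1.6)·(-1.6)) / 4 = 25.2/4 = 6.3
  S = [[10, -2.25],
 [-2.25, 6.3]].

Step 3 — invert S. det(S) = 10·6.3 - (-2.25)² = 57.9375.
  S^{-1} = (1/det) · [[d, -b], [-b, a]] = [[0.1087, 0.0388],
 [0.0388, 0.1726]].

Step 4 — quadratic form (x̄ - mu_0)^T · S^{-1} · (x̄ - mu_0):
  S^{-1} · (x̄ - mu_0) = (-0.4117, -0.0518),
  (x̄ - mu_0)^T · [...] = (-4)·(-0.4117) + (0.6)·(-0.0518) = 1.6155.

Step 5 — scale by n: T² = 5 · 1.6155 = 8.0777.

T² ≈ 8.0777


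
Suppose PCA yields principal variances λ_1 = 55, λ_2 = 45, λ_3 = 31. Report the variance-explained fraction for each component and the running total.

Step 1 — total variance = trace(Sigma) = Σ λ_i = 55 + 45 + 31 = 131.

Step 2 — fraction explained by component i = λ_i / Σ λ:
  PC1: 55/131 = 0.4198
  PC2: 45/131 = 0.3435
  PC3: 31/131 = 0.2366

Step 3 — cumulative fraction after k components = (λ_1 + ... + λ_k) / Σ λ:
  k = 1: 55/131 = 0.4198
  k = 2: (55 + 45)/131 = 100/131 = 0.7634
  k = 3: (55 + 45 + 31)/131 = 131/131 = 1

Summary (fraction, with percent):

explained: PC1 0.4198 (41.98%), PC2 0.3435 (34.35%), PC3 0.2366 (23.66%);  cumulative: 0.4198, 0.7634, 1


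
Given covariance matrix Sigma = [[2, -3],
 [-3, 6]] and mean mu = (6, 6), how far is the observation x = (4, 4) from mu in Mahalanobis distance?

Step 1 — centre the observation: (x - mu) = (-2, -2).

Step 2 — invert Sigma. det(Sigma) = 2·6 - (-3)² = 3.
  Sigma^{-1} = (1/det) · [[d, -b], [-b, a]] = [[2, 1],
 [1, 0.6667]].

Step 3 — form the quadratic (x - mu)^T · Sigma^{-1} · (x - mu):
  Sigma^{-1} · (x - mu) = (-6, -3.3333).
  (x - mu)^T · [Sigma^{-1} · (x - mu)] = (-2)·(-6) + (-2)·(-3.3333) = 18.6667.

Step 4 — take square root: d = √(18.6667) ≈ 4.3205.

d(x, mu) = √(18.6667) ≈ 4.3205


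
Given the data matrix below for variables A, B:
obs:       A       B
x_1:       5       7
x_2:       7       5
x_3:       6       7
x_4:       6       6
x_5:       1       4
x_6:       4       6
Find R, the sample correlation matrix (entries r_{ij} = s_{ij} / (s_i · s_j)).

Step 1 — column means:
  mean(A) = (5 + 7 + 6 + 6 + 1 + 4) / 6 = 29/6 = 4.8333
  mean(B) = (7 + 5 + 7 + 6 + 4 + 6) / 6 = 35/6 = 5.8333

Step 2 — sample variances and covariances s[i,j] = (1/(n-1)) · Σ_k (x_{k,i} - mean_i) · (x_{k,j} - mean_j), with n-1 = 5:
  s[A,A] = ((0.1667)·(0.1667) + (2.1667)·(2.1667) + (1.1667)·(1.1667) + (1.1667)·(1.1667) + (-3.8333)·(-3.8333) + (-0.8333)·(-0.8333)) / 5 = 22.8333/5 = 4.5667
  s[A,B] = ((0.1667)·(1.1667) + (2.1667)·(-0.8333) + (1.1667)·(1.1667) + (1.1667)·(0.1667) + (-3.8333)·(-1.8333) + (-0.8333)·(0.1667)) / 5 = 6.8333/5 = 1.3667
  s[B,B] = ((1.1667)·(1.1667) + (-0.8333)·(-0.8333) + (1.1667)·(1.1667) + (0.1667)·(0.1667) + (-1.8333)·(-1.8333) + (0.1667)·(0.1667)) / 5 = 6.8333/5 = 1.3667
  Sample standard deviations s_i = √(s[i,i]):
  s(A) = √(4.5667) = 2.137
  s(B) = √(1.3667) = 1.169

Step 3 — r_{ij} = s_{ij} / (s_i · s_j):
  r[A,A] = 1 (diagonal).
  r[A,B] = 1.3667 / (2.137 · 1.169) = 1.3667 / 2.4982 = 0.5471
  r[B,B] = 1 (diagonal).

R is symmetric with unit diagonal. Assembling:

R = [[1, 0.5471],
 [0.5471, 1]]


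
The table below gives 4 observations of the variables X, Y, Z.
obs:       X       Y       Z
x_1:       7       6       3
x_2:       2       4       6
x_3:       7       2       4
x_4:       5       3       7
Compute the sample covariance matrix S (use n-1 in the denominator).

Step 1 — column means:
  mean(X) = (7 + 2 + 7 + 5) / 4 = 21/4 = 5.25
  mean(Y) = (6 + 4 + 2 + 3) / 4 = 15/4 = 3.75
  mean(Z) = (3 + 6 + 4 + 7) / 4 = 20/4 = 5

Step 2 — sample covariance S[i,j] = (1/(n-1)) · Σ_k (x_{k,i} - mean_i) · (x_{k,j} - mean_j), with n-1 = 3.
  S[X,X] = ((1.75)·(1.75) + (-3.25)·(-3.25) + (1.75)·(1.75) + (-0.25)·(-0.25)) / 3 = 16.75/3 = 5.5833
  S[X,Y] = ((1.75)·(2.25) + (-3.25)·(0.25) + (1.75)·(-1.75) + (-0.25)·(-0.75)) / 3 = 0.25/3 = 0.0833
  S[X,Z] = ((1.75)·(-2) + (-3.25)·(1) + (1.75)·(-1) + (-0.25)·(2)) / 3 = -9/3 = -3
  S[Y,Y] = ((2.25)·(2.25) + (0.25)·(0.25) + (-1.75)·(-1.75) + (-0.75)·(-0.75)) / 3 = 8.75/3 = 2.9167
  S[Y,Z] = ((2.25)·(-2) + (0.25)·(1) + (-1.75)·(-1) + (-0.75)·(2)) / 3 = -4/3 = -1.3333
  S[Z,Z] = ((-2)·(-2) + (1)·(1) + (-1)·(-1) + (2)·(2)) / 3 = 10/3 = 3.3333

S is symmetric (S[j,i] = S[i,j]). Assembling:

S = [[5.5833, 0.0833, -3],
 [0.0833, 2.9167, -1.3333],
 [-3, -1.3333, 3.3333]]
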